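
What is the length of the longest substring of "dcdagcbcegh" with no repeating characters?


Input: "dcdagcbcegh"
Sliding window (track last position of each char):
  Position 0 ('d'): window [0,0] length 1 -- new best
  Position 1 ('c'): window [0,1] length 2 -- new best
  Position 2 ('d'): repeat (last at 0), move window start to 1
  Position 2 ('d'): window [1,2] length 2
  Position 3 ('a'): window [1,3] length 3 -- new best
  Position 4 ('g'): window [1,4] length 4 -- new best
  Position 5 ('c'): repeat (last at 1), move window start to 2
  Position 5 ('c'): window [2,5] length 4
  Position 6 ('b'): window [2,6] length 5 -- new best
  Position 7 ('c'): repeat (last at 5), move window start to 6
  Position 7 ('c'): window [6,7] length 2
  Position 8 ('e'): window [6,8] length 3
  Position 9 ('g'): window [6,9] length 4
  Position 10 ('h'): window [6,10] length 5
Longest substring with no repeats: "dagcb" with length 5

5


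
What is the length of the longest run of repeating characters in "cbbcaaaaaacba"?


Input: "cbbcaaaaaacba"
Scanning for longest run:
  Position 1 ('b'): new char, reset run to 1
  Position 2 ('b'): continues run of 'b', length=2
  Position 3 ('c'): new char, reset run to 1
  Position 4 ('a'): new char, reset run to 1
  Position 5 ('a'): continues run of 'a', length=2
  Position 6 ('a'): continues run of 'a', length=3
  Position 7 ('a'): continues run of 'a', length=4
  Position 8 ('a'): continues run of 'a', length=5
  Position 9 ('a'): continues run of 'a', length=6
  Position 10 ('c'): new char, reset run to 1
  Position 11 ('b'): new char, reset run to 1
  Position 12 ('a'): new char, reset run to 1
Longest run: 'a' with length 6

6


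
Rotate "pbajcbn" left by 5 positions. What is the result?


Input: "pbajcbn", rotate left by 5
First 5 characters: "pbajc"
Remaining characters: "bn"
Concatenate remaining + first: "bn" + "pbajc" = "bnpbajc"

bnpbajc


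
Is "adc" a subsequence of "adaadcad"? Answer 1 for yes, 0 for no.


Check if "adc" is a subsequence of "adaadcad"
Greedy scan:
  Position 0 ('a'): matches sub[0] = 'a'
  Position 1 ('d'): matches sub[1] = 'd'
  Position 2 ('a'): no match needed
  Position 3 ('a'): no match needed
  Position 4 ('d'): no match needed
  Position 5 ('c'): matches sub[2] = 'c'
  Position 6 ('a'): no match needed
  Position 7 ('d'): no match needed
All 3 characters matched => is a subsequence

1


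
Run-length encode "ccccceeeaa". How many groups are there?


Input: ccccceeeaa
Scanning for consecutive runs:
  Group 1: 'c' x 5 (positions 0-4)
  Group 2: 'e' x 3 (positions 5-7)
  Group 3: 'a' x 2 (positions 8-9)
Total groups: 3

3


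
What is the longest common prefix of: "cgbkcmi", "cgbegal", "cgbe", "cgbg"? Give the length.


Words: cgbkcmi, cgbegal, cgbe, cgbg
  Position 0: all 'c' => match
  Position 1: all 'g' => match
  Position 2: all 'b' => match
  Position 3: ('k', 'e', 'e', 'g') => mismatch, stop
LCP = "cgb" (length 3)

3


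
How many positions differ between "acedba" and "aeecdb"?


Comparing "acedba" and "aeecdb" position by position:
  Position 0: 'a' vs 'a' => same
  Position 1: 'c' vs 'e' => DIFFER
  Position 2: 'e' vs 'e' => same
  Position 3: 'd' vs 'c' => DIFFER
  Position 4: 'b' vs 'd' => DIFFER
  Position 5: 'a' vs 'b' => DIFFER
Positions that differ: 4

4


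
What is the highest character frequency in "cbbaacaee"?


Input: cbbaacaee
Character counts:
  'a': 3
  'b': 2
  'c': 2
  'e': 2
Maximum frequency: 3

3


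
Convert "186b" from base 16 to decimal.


Input: "186b" in base 16
Positional expansion:
  Digit '1' (value 1) x 16^3 = 4096
  Digit '8' (value 8) x 16^2 = 2048
  Digit '6' (value 6) x 16^1 = 96
  Digit 'b' (value 11) x 16^0 = 11
Sum = 6251

6251


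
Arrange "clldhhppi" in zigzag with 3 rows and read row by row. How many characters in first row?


Zigzag "clldhhppi" into 3 rows:
Placing characters:
  'c' => row 0
  'l' => row 1
  'l' => row 2
  'd' => row 1
  'h' => row 0
  'h' => row 1
  'p' => row 2
  'p' => row 1
  'i' => row 0
Rows:
  Row 0: "chi"
  Row 1: "ldhp"
  Row 2: "lp"
First row length: 3

3


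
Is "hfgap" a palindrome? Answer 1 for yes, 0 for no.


Input: hfgap
Reversed: pagfh
  Compare pos 0 ('h') with pos 4 ('p'): MISMATCH
  Compare pos 1 ('f') with pos 3 ('a'): MISMATCH
Result: not a palindrome

0


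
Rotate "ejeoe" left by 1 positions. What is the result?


Input: "ejeoe", rotate left by 1
First 1 characters: "e"
Remaining characters: "jeoe"
Concatenate remaining + first: "jeoe" + "e" = "jeoee"

jeoee


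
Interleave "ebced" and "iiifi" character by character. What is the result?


Interleaving "ebced" and "iiifi":
  Position 0: 'e' from first, 'i' from second => "ei"
  Position 1: 'b' from first, 'i' from second => "bi"
  Position 2: 'c' from first, 'i' from second => "ci"
  Position 3: 'e' from first, 'f' from second => "ef"
  Position 4: 'd' from first, 'i' from second => "di"
Result: eibiciefdi

eibiciefdi


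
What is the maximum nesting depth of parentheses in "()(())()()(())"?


Input: "()(())()()(())"
Tracking depth:
  Position 0 '(': depth becomes 1
  Position 1 ')': depth becomes 0
  Position 2 '(': depth becomes 1
  Position 3 '(': depth becomes 2
  Position 4 ')': depth becomes 1
  Position 5 ')': depth becomes 0
  Position 6 '(': depth becomes 1
  Position 7 ')': depth becomes 0
  Position 8 '(': depth becomes 1
  Position 9 ')': depth becomes 0
  Position 10 '(': depth becomes 1
  Position 11 '(': depth becomes 2
  Position 12 ')': depth becomes 1
  Position 13 ')': depth becomes 0
Maximum depth reached: 2

2


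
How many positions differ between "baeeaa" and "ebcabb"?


Comparing "baeeaa" and "ebcabb" position by position:
  Position 0: 'b' vs 'e' => DIFFER
  Position 1: 'a' vs 'b' => DIFFER
  Position 2: 'e' vs 'c' => DIFFER
  Position 3: 'e' vs 'a' => DIFFER
  Position 4: 'a' vs 'b' => DIFFER
  Position 5: 'a' vs 'b' => DIFFER
Positions that differ: 6

6


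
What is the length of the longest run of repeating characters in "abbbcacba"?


Input: "abbbcacba"
Scanning for longest run:
  Position 1 ('b'): new char, reset run to 1
  Position 2 ('b'): continues run of 'b', length=2
  Position 3 ('b'): continues run of 'b', length=3
  Position 4 ('c'): new char, reset run to 1
  Position 5 ('a'): new char, reset run to 1
  Position 6 ('c'): new char, reset run to 1
  Position 7 ('b'): new char, reset run to 1
  Position 8 ('a'): new char, reset run to 1
Longest run: 'b' with length 3

3


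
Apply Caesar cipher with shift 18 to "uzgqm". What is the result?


Caesar cipher: shift "uzgqm" by 18
  'u' (pos 20) + 18 = pos 12 = 'm'
  'z' (pos 25) + 18 = pos 17 = 'r'
  'g' (pos 6) + 18 = pos 24 = 'y'
  'q' (pos 16) + 18 = pos 8 = 'i'
  'm' (pos 12) + 18 = pos 4 = 'e'
Result: mryie

mryie


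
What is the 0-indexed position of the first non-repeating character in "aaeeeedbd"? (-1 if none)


Input: aaeeeedbd
Character frequencies:
  'a': 2
  'b': 1
  'd': 2
  'e': 4
Scanning left to right for freq == 1:
  Position 0 ('a'): freq=2, skip
  Position 1 ('a'): freq=2, skip
  Position 2 ('e'): freq=4, skip
  Position 3 ('e'): freq=4, skip
  Position 4 ('e'): freq=4, skip
  Position 5 ('e'): freq=4, skip
  Position 6 ('d'): freq=2, skip
  Position 7 ('b'): unique! => answer = 7

7


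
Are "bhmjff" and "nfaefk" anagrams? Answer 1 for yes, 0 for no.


Strings: "bhmjff", "nfaefk"
Sorted first:  bffhjm
Sorted second: aeffkn
Differ at position 0: 'b' vs 'a' => not anagrams

0


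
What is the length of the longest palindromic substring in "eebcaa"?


Input: "eebcaa"
Checking substrings for palindromes:
  [0:2] "ee" (len 2) => palindrome
  [4:6] "aa" (len 2) => palindrome
Longest palindromic substring: "ee" with length 2

2


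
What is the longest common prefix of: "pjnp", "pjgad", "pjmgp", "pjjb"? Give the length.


Words: pjnp, pjgad, pjmgp, pjjb
  Position 0: all 'p' => match
  Position 1: all 'j' => match
  Position 2: ('n', 'g', 'm', 'j') => mismatch, stop
LCP = "pj" (length 2)

2


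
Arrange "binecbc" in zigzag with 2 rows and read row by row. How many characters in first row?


Zigzag "binecbc" into 2 rows:
Placing characters:
  'b' => row 0
  'i' => row 1
  'n' => row 0
  'e' => row 1
  'c' => row 0
  'b' => row 1
  'c' => row 0
Rows:
  Row 0: "bncc"
  Row 1: "ieb"
First row length: 4

4


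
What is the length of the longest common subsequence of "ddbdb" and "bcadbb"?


LCS of "ddbdb" and "bcadbb"
DP table:
           b    c    a    d    b    b
      0    0    0    0    0    0    0
  d   0    0    0    0    1    1    1
  d   0    0    0    0    1    1    1
  b   0    1    1    1    1    2    2
  d   0    1    1    1    2    2    2
  b   0    1    1    1    2    3    3
LCS length = dp[5][6] = 3

3


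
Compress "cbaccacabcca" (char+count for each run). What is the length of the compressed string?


Input: cbaccacabcca
Runs:
  'c' x 1 => "c1"
  'b' x 1 => "b1"
  'a' x 1 => "a1"
  'c' x 2 => "c2"
  'a' x 1 => "a1"
  'c' x 1 => "c1"
  'a' x 1 => "a1"
  'b' x 1 => "b1"
  'c' x 2 => "c2"
  'a' x 1 => "a1"
Compressed: "c1b1a1c2a1c1a1b1c2a1"
Compressed length: 20

20


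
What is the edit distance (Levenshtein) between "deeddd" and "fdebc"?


Computing edit distance: "deeddd" -> "fdebc"
DP table:
           f    d    e    b    c
      0    1    2    3    4    5
  d   1    1    1    2    3    4
  e   2    2    2    1    2    3
  e   3    3    3    2    2    3
  d   4    4    3    3    3    3
  d   5    5    4    4    4    4
  d   6    6    5    5    5    5
Edit distance = dp[6][5] = 5

5


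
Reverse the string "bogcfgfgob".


Input: bogcfgfgob
Reading characters right to left:
  Position 9: 'b'
  Position 8: 'o'
  Position 7: 'g'
  Position 6: 'f'
  Position 5: 'g'
  Position 4: 'f'
  Position 3: 'c'
  Position 2: 'g'
  Position 1: 'o'
  Position 0: 'b'
Reversed: bogfgfcgob

bogfgfcgob


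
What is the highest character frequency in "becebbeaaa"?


Input: becebbeaaa
Character counts:
  'a': 3
  'b': 3
  'c': 1
  'e': 3
Maximum frequency: 3

3


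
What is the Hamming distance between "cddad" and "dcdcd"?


Comparing "cddad" and "dcdcd" position by position:
  Position 0: 'c' vs 'd' => differ
  Position 1: 'd' vs 'c' => differ
  Position 2: 'd' vs 'd' => same
  Position 3: 'a' vs 'c' => differ
  Position 4: 'd' vs 'd' => same
Total differences (Hamming distance): 3

3


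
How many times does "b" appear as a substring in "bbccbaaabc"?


Searching for "b" in "bbccbaaabc"
Scanning each position:
  Position 0: "b" => MATCH
  Position 1: "b" => MATCH
  Position 2: "c" => no
  Position 3: "c" => no
  Position 4: "b" => MATCH
  Position 5: "a" => no
  Position 6: "a" => no
  Position 7: "a" => no
  Position 8: "b" => MATCH
  Position 9: "c" => no
Total occurrences: 4

4


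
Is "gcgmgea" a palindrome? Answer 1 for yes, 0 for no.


Input: gcgmgea
Reversed: aegmgcg
  Compare pos 0 ('g') with pos 6 ('a'): MISMATCH
  Compare pos 1 ('c') with pos 5 ('e'): MISMATCH
  Compare pos 2 ('g') with pos 4 ('g'): match
Result: not a palindrome

0


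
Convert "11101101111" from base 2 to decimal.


Input: "11101101111" in base 2
Positional expansion:
  Digit '1' (value 1) x 2^10 = 1024
  Digit '1' (value 1) x 2^9 = 512
  Digit '1' (value 1) x 2^8 = 256
  Digit '0' (value 0) x 2^7 = 0
  Digit '1' (value 1) x 2^6 = 64
  Digit '1' (value 1) x 2^5 = 32
  Digit '0' (value 0) x 2^4 = 0
  Digit '1' (value 1) x 2^3 = 8
  Digit '1' (value 1) x 2^2 = 4
  Digit '1' (value 1) x 2^1 = 2
  Digit '1' (value 1) x 2^0 = 1
Sum = 1903

1903


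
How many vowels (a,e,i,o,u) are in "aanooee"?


Input: aanooee
Checking each character:
  'a' at position 0: vowel (running total: 1)
  'a' at position 1: vowel (running total: 2)
  'n' at position 2: consonant
  'o' at position 3: vowel (running total: 3)
  'o' at position 4: vowel (running total: 4)
  'e' at position 5: vowel (running total: 5)
  'e' at position 6: vowel (running total: 6)
Total vowels: 6

6


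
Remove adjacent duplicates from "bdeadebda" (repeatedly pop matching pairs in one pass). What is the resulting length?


Input: bdeadebda
Stack-based adjacent duplicate removal:
  Read 'b': push. Stack: b
  Read 'd': push. Stack: bd
  Read 'e': push. Stack: bde
  Read 'a': push. Stack: bdea
  Read 'd': push. Stack: bdead
  Read 'e': push. Stack: bdeade
  Read 'b': push. Stack: bdeadeb
  Read 'd': push. Stack: bdeadebd
  Read 'a': push. Stack: bdeadebda
Final stack: "bdeadebda" (length 9)

9


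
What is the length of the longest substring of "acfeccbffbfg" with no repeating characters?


Input: "acfeccbffbfg"
Sliding window (track last position of each char):
  Position 0 ('a'): window [0,0] length 1 -- new best
  Position 1 ('c'): window [0,1] length 2 -- new best
  Position 2 ('f'): window [0,2] length 3 -- new best
  Position 3 ('e'): window [0,3] length 4 -- new best
  Position 4 ('c'): repeat (last at 1), move window start to 2
  Position 4 ('c'): window [2,4] length 3
  Position 5 ('c'): repeat (last at 4), move window start to 5
  Position 5 ('c'): window [5,5] length 1
  Position 6 ('b'): window [5,6] length 2
  Position 7 ('f'): window [5,7] length 3
  Position 8 ('f'): repeat (last at 7), move window start to 8
  Position 8 ('f'): window [8,8] length 1
  Position 9 ('b'): window [8,9] length 2
  Position 10 ('f'): repeat (last at 8), move window start to 9
  Position 10 ('f'): window [9,10] length 2
  Position 11 ('g'): window [9,11] length 3
Longest substring with no repeats: "acfe" with length 4

4


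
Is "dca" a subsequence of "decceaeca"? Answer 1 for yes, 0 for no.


Check if "dca" is a subsequence of "decceaeca"
Greedy scan:
  Position 0 ('d'): matches sub[0] = 'd'
  Position 1 ('e'): no match needed
  Position 2 ('c'): matches sub[1] = 'c'
  Position 3 ('c'): no match needed
  Position 4 ('e'): no match needed
  Position 5 ('a'): matches sub[2] = 'a'
  Position 6 ('e'): no match needed
  Position 7 ('c'): no match needed
  Position 8 ('a'): no match needed
All 3 characters matched => is a subsequence

1


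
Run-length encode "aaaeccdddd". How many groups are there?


Input: aaaeccdddd
Scanning for consecutive runs:
  Group 1: 'a' x 3 (positions 0-2)
  Group 2: 'e' x 1 (positions 3-3)
  Group 3: 'c' x 2 (positions 4-5)
  Group 4: 'd' x 4 (positions 6-9)
Total groups: 4

4


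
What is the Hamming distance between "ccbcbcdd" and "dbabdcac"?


Comparing "ccbcbcdd" and "dbabdcac" position by position:
  Position 0: 'c' vs 'd' => differ
  Position 1: 'c' vs 'b' => differ
  Position 2: 'b' vs 'a' => differ
  Position 3: 'c' vs 'b' => differ
  Position 4: 'b' vs 'd' => differ
  Position 5: 'c' vs 'c' => same
  Position 6: 'd' vs 'a' => differ
  Position 7: 'd' vs 'c' => differ
Total differences (Hamming distance): 7

7


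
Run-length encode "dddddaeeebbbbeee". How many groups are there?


Input: dddddaeeebbbbeee
Scanning for consecutive runs:
  Group 1: 'd' x 5 (positions 0-4)
  Group 2: 'a' x 1 (positions 5-5)
  Group 3: 'e' x 3 (positions 6-8)
  Group 4: 'b' x 4 (positions 9-12)
  Group 5: 'e' x 3 (positions 13-15)
Total groups: 5

5


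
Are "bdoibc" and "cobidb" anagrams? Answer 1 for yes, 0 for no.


Strings: "bdoibc", "cobidb"
Sorted first:  bbcdio
Sorted second: bbcdio
Sorted forms match => anagrams

1


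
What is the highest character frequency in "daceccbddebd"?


Input: daceccbddebd
Character counts:
  'a': 1
  'b': 2
  'c': 3
  'd': 4
  'e': 2
Maximum frequency: 4

4


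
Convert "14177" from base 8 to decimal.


Input: "14177" in base 8
Positional expansion:
  Digit '1' (value 1) x 8^4 = 4096
  Digit '4' (value 4) x 8^3 = 2048
  Digit '1' (value 1) x 8^2 = 64
  Digit '7' (value 7) x 8^1 = 56
  Digit '7' (value 7) x 8^0 = 7
Sum = 6271

6271


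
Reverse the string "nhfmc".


Input: nhfmc
Reading characters right to left:
  Position 4: 'c'
  Position 3: 'm'
  Position 2: 'f'
  Position 1: 'h'
  Position 0: 'n'
Reversed: cmfhn

cmfhn


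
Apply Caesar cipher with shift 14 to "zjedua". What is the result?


Caesar cipher: shift "zjedua" by 14
  'z' (pos 25) + 14 = pos 13 = 'n'
  'j' (pos 9) + 14 = pos 23 = 'x'
  'e' (pos 4) + 14 = pos 18 = 's'
  'd' (pos 3) + 14 = pos 17 = 'r'
  'u' (pos 20) + 14 = pos 8 = 'i'
  'a' (pos 0) + 14 = pos 14 = 'o'
Result: nxsrio

nxsrio


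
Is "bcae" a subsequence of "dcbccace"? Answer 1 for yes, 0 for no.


Check if "bcae" is a subsequence of "dcbccace"
Greedy scan:
  Position 0 ('d'): no match needed
  Position 1 ('c'): no match needed
  Position 2 ('b'): matches sub[0] = 'b'
  Position 3 ('c'): matches sub[1] = 'c'
  Position 4 ('c'): no match needed
  Position 5 ('a'): matches sub[2] = 'a'
  Position 6 ('c'): no match needed
  Position 7 ('e'): matches sub[3] = 'e'
All 4 characters matched => is a subsequence

1


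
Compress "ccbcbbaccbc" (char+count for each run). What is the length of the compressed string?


Input: ccbcbbaccbc
Runs:
  'c' x 2 => "c2"
  'b' x 1 => "b1"
  'c' x 1 => "c1"
  'b' x 2 => "b2"
  'a' x 1 => "a1"
  'c' x 2 => "c2"
  'b' x 1 => "b1"
  'c' x 1 => "c1"
Compressed: "c2b1c1b2a1c2b1c1"
Compressed length: 16

16


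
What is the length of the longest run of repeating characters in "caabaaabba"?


Input: "caabaaabba"
Scanning for longest run:
  Position 1 ('a'): new char, reset run to 1
  Position 2 ('a'): continues run of 'a', length=2
  Position 3 ('b'): new char, reset run to 1
  Position 4 ('a'): new char, reset run to 1
  Position 5 ('a'): continues run of 'a', length=2
  Position 6 ('a'): continues run of 'a', length=3
  Position 7 ('b'): new char, reset run to 1
  Position 8 ('b'): continues run of 'b', length=2
  Position 9 ('a'): new char, reset run to 1
Longest run: 'a' with length 3

3


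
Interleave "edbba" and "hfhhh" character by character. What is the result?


Interleaving "edbba" and "hfhhh":
  Position 0: 'e' from first, 'h' from second => "eh"
  Position 1: 'd' from first, 'f' from second => "df"
  Position 2: 'b' from first, 'h' from second => "bh"
  Position 3: 'b' from first, 'h' from second => "bh"
  Position 4: 'a' from first, 'h' from second => "ah"
Result: ehdfbhbhah

ehdfbhbhah


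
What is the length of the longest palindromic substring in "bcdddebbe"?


Input: "bcdddebbe"
Checking substrings for palindromes:
  [5:9] "ebbe" (len 4) => palindrome
  [2:5] "ddd" (len 3) => palindrome
  [2:4] "dd" (len 2) => palindrome
  [3:5] "dd" (len 2) => palindrome
  [6:8] "bb" (len 2) => palindrome
Longest palindromic substring: "ebbe" with length 4

4


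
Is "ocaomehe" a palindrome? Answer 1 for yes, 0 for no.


Input: ocaomehe
Reversed: ehemoaco
  Compare pos 0 ('o') with pos 7 ('e'): MISMATCH
  Compare pos 1 ('c') with pos 6 ('h'): MISMATCH
  Compare pos 2 ('a') with pos 5 ('e'): MISMATCH
  Compare pos 3 ('o') with pos 4 ('m'): MISMATCH
Result: not a palindrome

0


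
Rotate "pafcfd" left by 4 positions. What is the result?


Input: "pafcfd", rotate left by 4
First 4 characters: "pafc"
Remaining characters: "fd"
Concatenate remaining + first: "fd" + "pafc" = "fdpafc"

fdpafc


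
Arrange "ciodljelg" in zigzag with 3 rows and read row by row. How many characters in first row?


Zigzag "ciodljelg" into 3 rows:
Placing characters:
  'c' => row 0
  'i' => row 1
  'o' => row 2
  'd' => row 1
  'l' => row 0
  'j' => row 1
  'e' => row 2
  'l' => row 1
  'g' => row 0
Rows:
  Row 0: "clg"
  Row 1: "idjl"
  Row 2: "oe"
First row length: 3

3


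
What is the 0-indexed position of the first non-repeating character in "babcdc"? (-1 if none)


Input: babcdc
Character frequencies:
  'a': 1
  'b': 2
  'c': 2
  'd': 1
Scanning left to right for freq == 1:
  Position 0 ('b'): freq=2, skip
  Position 1 ('a'): unique! => answer = 1

1


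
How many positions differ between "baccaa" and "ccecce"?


Comparing "baccaa" and "ccecce" position by position:
  Position 0: 'b' vs 'c' => DIFFER
  Position 1: 'a' vs 'c' => DIFFER
  Position 2: 'c' vs 'e' => DIFFER
  Position 3: 'c' vs 'c' => same
  Position 4: 'a' vs 'c' => DIFFER
  Position 5: 'a' vs 'e' => DIFFER
Positions that differ: 5

5


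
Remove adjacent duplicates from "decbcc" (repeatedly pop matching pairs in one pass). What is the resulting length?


Input: decbcc
Stack-based adjacent duplicate removal:
  Read 'd': push. Stack: d
  Read 'e': push. Stack: de
  Read 'c': push. Stack: dec
  Read 'b': push. Stack: decb
  Read 'c': push. Stack: decbc
  Read 'c': matches stack top 'c' => pop. Stack: decb
Final stack: "decb" (length 4)

4


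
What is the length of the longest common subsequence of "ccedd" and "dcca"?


LCS of "ccedd" and "dcca"
DP table:
           d    c    c    a
      0    0    0    0    0
  c   0    0    1    1    1
  c   0    0    1    2    2
  e   0    0    1    2    2
  d   0    1    1    2    2
  d   0    1    1    2    2
LCS length = dp[5][4] = 2

2


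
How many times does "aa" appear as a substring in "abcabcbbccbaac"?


Searching for "aa" in "abcabcbbccbaac"
Scanning each position:
  Position 0: "ab" => no
  Position 1: "bc" => no
  Position 2: "ca" => no
  Position 3: "ab" => no
  Position 4: "bc" => no
  Position 5: "cb" => no
  Position 6: "bb" => no
  Position 7: "bc" => no
  Position 8: "cc" => no
  Position 9: "cb" => no
  Position 10: "ba" => no
  Position 11: "aa" => MATCH
  Position 12: "ac" => no
Total occurrences: 1

1


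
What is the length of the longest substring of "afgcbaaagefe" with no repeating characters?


Input: "afgcbaaagefe"
Sliding window (track last position of each char):
  Position 0 ('a'): window [0,0] length 1 -- new best
  Position 1 ('f'): window [0,1] length 2 -- new best
  Position 2 ('g'): window [0,2] length 3 -- new best
  Position 3 ('c'): window [0,3] length 4 -- new best
  Position 4 ('b'): window [0,4] length 5 -- new best
  Position 5 ('a'): repeat (last at 0), move window start to 1
  Position 5 ('a'): window [1,5] length 5
  Position 6 ('a'): repeat (last at 5), move window start to 6
  Position 6 ('a'): window [6,6] length 1
  Position 7 ('a'): repeat (last at 6), move window start to 7
  Position 7 ('a'): window [7,7] length 1
  Position 8 ('g'): window [7,8] length 2
  Position 9 ('e'): window [7,9] length 3
  Position 10 ('f'): window [7,10] length 4
  Position 11 ('e'): repeat (last at 9), move window start to 10
  Position 11 ('e'): window [10,11] length 2
Longest substring with no repeats: "afgcb" with length 5

5


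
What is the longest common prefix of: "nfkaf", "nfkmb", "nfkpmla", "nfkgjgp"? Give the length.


Words: nfkaf, nfkmb, nfkpmla, nfkgjgp
  Position 0: all 'n' => match
  Position 1: all 'f' => match
  Position 2: all 'k' => match
  Position 3: ('a', 'm', 'p', 'g') => mismatch, stop
LCP = "nfk" (length 3)

3


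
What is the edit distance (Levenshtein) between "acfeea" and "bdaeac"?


Computing edit distance: "acfeea" -> "bdaeac"
DP table:
           b    d    a    e    a    c
      0    1    2    3    4    5    6
  a   1    1    2    2    3    4    5
  c   2    2    2    3    3    4    4
  f   3    3    3    3    4    4    5
  e   4    4    4    4    3    4    5
  e   5    5    5    5    4    4    5
  a   6    6    6    5    5    4    5
Edit distance = dp[6][6] = 5

5


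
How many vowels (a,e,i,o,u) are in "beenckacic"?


Input: beenckacic
Checking each character:
  'b' at position 0: consonant
  'e' at position 1: vowel (running total: 1)
  'e' at position 2: vowel (running total: 2)
  'n' at position 3: consonant
  'c' at position 4: consonant
  'k' at position 5: consonant
  'a' at position 6: vowel (running total: 3)
  'c' at position 7: consonant
  'i' at position 8: vowel (running total: 4)
  'c' at position 9: consonant
Total vowels: 4

4


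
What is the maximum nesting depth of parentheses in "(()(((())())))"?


Input: "(()(((())())))"
Tracking depth:
  Position 0 '(': depth becomes 1
  Position 1 '(': depth becomes 2
  Position 2 ')': depth becomes 1
  Position 3 '(': depth becomes 2
  Position 4 '(': depth becomes 3
  Position 5 '(': depth becomes 4
  Position 6 '(': depth becomes 5
  Position 7 ')': depth becomes 4
  Position 8 ')': depth becomes 3
  Position 9 '(': depth becomes 4
  Position 10 ')': depth becomes 3
  Position 11 ')': depth becomes 2
  Position 12 ')': depth becomes 1
  Position 13 ')': depth becomes 0
Maximum depth reached: 5

5


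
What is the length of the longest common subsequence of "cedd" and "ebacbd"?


LCS of "cedd" and "ebacbd"
DP table:
           e    b    a    c    b    d
      0    0    0    0    0    0    0
  c   0    0    0    0    1    1    1
  e   0    1    1    1    1    1    1
  d   0    1    1    1    1    1    2
  d   0    1    1    1    1    1    2
LCS length = dp[4][6] = 2

2


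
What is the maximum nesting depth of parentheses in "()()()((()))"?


Input: "()()()((()))"
Tracking depth:
  Position 0 '(': depth becomes 1
  Position 1 ')': depth becomes 0
  Position 2 '(': depth becomes 1
  Position 3 ')': depth becomes 0
  Position 4 '(': depth becomes 1
  Position 5 ')': depth becomes 0
  Position 6 '(': depth becomes 1
  Position 7 '(': depth becomes 2
  Position 8 '(': depth becomes 3
  Position 9 ')': depth becomes 2
  Position 10 ')': depth becomes 1
  Position 11 ')': depth becomes 0
Maximum depth reached: 3

3


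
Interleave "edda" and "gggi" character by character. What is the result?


Interleaving "edda" and "gggi":
  Position 0: 'e' from first, 'g' from second => "eg"
  Position 1: 'd' from first, 'g' from second => "dg"
  Position 2: 'd' from first, 'g' from second => "dg"
  Position 3: 'a' from first, 'i' from second => "ai"
Result: egdgdgai

egdgdgai


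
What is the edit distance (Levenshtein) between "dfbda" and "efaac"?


Computing edit distance: "dfbda" -> "efaac"
DP table:
           e    f    a    a    c
      0    1    2    3    4    5
  d   1    1    2    3    4    5
  f   2    2    1    2    3    4
  b   3    3    2    2    3    4
  d   4    4    3    3    3    4
  a   5    5    4    3    3    4
Edit distance = dp[5][5] = 4

4


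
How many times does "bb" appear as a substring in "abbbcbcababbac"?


Searching for "bb" in "abbbcbcababbac"
Scanning each position:
  Position 0: "ab" => no
  Position 1: "bb" => MATCH
  Position 2: "bb" => MATCH
  Position 3: "bc" => no
  Position 4: "cb" => no
  Position 5: "bc" => no
  Position 6: "ca" => no
  Position 7: "ab" => no
  Position 8: "ba" => no
  Position 9: "ab" => no
  Position 10: "bb" => MATCH
  Position 11: "ba" => no
  Position 12: "ac" => no
Total occurrences: 3

3


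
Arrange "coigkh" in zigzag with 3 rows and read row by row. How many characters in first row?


Zigzag "coigkh" into 3 rows:
Placing characters:
  'c' => row 0
  'o' => row 1
  'i' => row 2
  'g' => row 1
  'k' => row 0
  'h' => row 1
Rows:
  Row 0: "ck"
  Row 1: "ogh"
  Row 2: "i"
First row length: 2

2


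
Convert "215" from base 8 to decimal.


Input: "215" in base 8
Positional expansion:
  Digit '2' (value 2) x 8^2 = 128
  Digit '1' (value 1) x 8^1 = 8
  Digit '5' (value 5) x 8^0 = 5
Sum = 141

141


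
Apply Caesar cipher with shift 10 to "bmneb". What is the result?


Caesar cipher: shift "bmneb" by 10
  'b' (pos 1) + 10 = pos 11 = 'l'
  'm' (pos 12) + 10 = pos 22 = 'w'
  'n' (pos 13) + 10 = pos 23 = 'x'
  'e' (pos 4) + 10 = pos 14 = 'o'
  'b' (pos 1) + 10 = pos 11 = 'l'
Result: lwxol

lwxol


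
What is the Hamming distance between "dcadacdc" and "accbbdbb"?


Comparing "dcadacdc" and "accbbdbb" position by position:
  Position 0: 'd' vs 'a' => differ
  Position 1: 'c' vs 'c' => same
  Position 2: 'a' vs 'c' => differ
  Position 3: 'd' vs 'b' => differ
  Position 4: 'a' vs 'b' => differ
  Position 5: 'c' vs 'd' => differ
  Position 6: 'd' vs 'b' => differ
  Position 7: 'c' vs 'b' => differ
Total differences (Hamming distance): 7

7


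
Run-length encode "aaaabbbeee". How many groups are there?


Input: aaaabbbeee
Scanning for consecutive runs:
  Group 1: 'a' x 4 (positions 0-3)
  Group 2: 'b' x 3 (positions 4-6)
  Group 3: 'e' x 3 (positions 7-9)
Total groups: 3

3


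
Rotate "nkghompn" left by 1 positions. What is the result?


Input: "nkghompn", rotate left by 1
First 1 characters: "n"
Remaining characters: "kghompn"
Concatenate remaining + first: "kghompn" + "n" = "kghompnn"

kghompnn


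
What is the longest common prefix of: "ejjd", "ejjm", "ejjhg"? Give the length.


Words: ejjd, ejjm, ejjhg
  Position 0: all 'e' => match
  Position 1: all 'j' => match
  Position 2: all 'j' => match
  Position 3: ('d', 'm', 'h') => mismatch, stop
LCP = "ejj" (length 3)

3


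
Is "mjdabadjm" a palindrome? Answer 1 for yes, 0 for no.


Input: mjdabadjm
Reversed: mjdabadjm
  Compare pos 0 ('m') with pos 8 ('m'): match
  Compare pos 1 ('j') with pos 7 ('j'): match
  Compare pos 2 ('d') with pos 6 ('d'): match
  Compare pos 3 ('a') with pos 5 ('a'): match
Result: palindrome

1


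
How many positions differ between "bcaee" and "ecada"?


Comparing "bcaee" and "ecada" position by position:
  Position 0: 'b' vs 'e' => DIFFER
  Position 1: 'c' vs 'c' => same
  Position 2: 'a' vs 'a' => same
  Position 3: 'e' vs 'd' => DIFFER
  Position 4: 'e' vs 'a' => DIFFER
Positions that differ: 3

3


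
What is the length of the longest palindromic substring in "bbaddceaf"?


Input: "bbaddceaf"
Checking substrings for palindromes:
  [0:2] "bb" (len 2) => palindrome
  [3:5] "dd" (len 2) => palindrome
Longest palindromic substring: "bb" with length 2

2


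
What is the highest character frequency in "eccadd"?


Input: eccadd
Character counts:
  'a': 1
  'c': 2
  'd': 2
  'e': 1
Maximum frequency: 2

2


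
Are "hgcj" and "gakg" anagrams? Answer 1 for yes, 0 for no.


Strings: "hgcj", "gakg"
Sorted first:  cghj
Sorted second: aggk
Differ at position 0: 'c' vs 'a' => not anagrams

0


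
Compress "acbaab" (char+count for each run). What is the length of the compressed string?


Input: acbaab
Runs:
  'a' x 1 => "a1"
  'c' x 1 => "c1"
  'b' x 1 => "b1"
  'a' x 2 => "a2"
  'b' x 1 => "b1"
Compressed: "a1c1b1a2b1"
Compressed length: 10

10


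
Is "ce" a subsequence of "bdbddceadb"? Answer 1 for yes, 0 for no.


Check if "ce" is a subsequence of "bdbddceadb"
Greedy scan:
  Position 0 ('b'): no match needed
  Position 1 ('d'): no match needed
  Position 2 ('b'): no match needed
  Position 3 ('d'): no match needed
  Position 4 ('d'): no match needed
  Position 5 ('c'): matches sub[0] = 'c'
  Position 6 ('e'): matches sub[1] = 'e'
  Position 7 ('a'): no match needed
  Position 8 ('d'): no match needed
  Position 9 ('b'): no match needed
All 2 characters matched => is a subsequence

1


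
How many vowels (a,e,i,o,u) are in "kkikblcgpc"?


Input: kkikblcgpc
Checking each character:
  'k' at position 0: consonant
  'k' at position 1: consonant
  'i' at position 2: vowel (running total: 1)
  'k' at position 3: consonant
  'b' at position 4: consonant
  'l' at position 5: consonant
  'c' at position 6: consonant
  'g' at position 7: consonant
  'p' at position 8: consonant
  'c' at position 9: consonant
Total vowels: 1

1


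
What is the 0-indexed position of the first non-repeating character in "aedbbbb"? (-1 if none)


Input: aedbbbb
Character frequencies:
  'a': 1
  'b': 4
  'd': 1
  'e': 1
Scanning left to right for freq == 1:
  Position 0 ('a'): unique! => answer = 0

0


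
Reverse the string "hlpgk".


Input: hlpgk
Reading characters right to left:
  Position 4: 'k'
  Position 3: 'g'
  Position 2: 'p'
  Position 1: 'l'
  Position 0: 'h'
Reversed: kgplh

kgplh


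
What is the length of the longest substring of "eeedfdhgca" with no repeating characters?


Input: "eeedfdhgca"
Sliding window (track last position of each char):
  Position 0 ('e'): window [0,0] length 1 -- new best
  Position 1 ('e'): repeat (last at 0), move window start to 1
  Position 1 ('e'): window [1,1] length 1
  Position 2 ('e'): repeat (last at 1), move window start to 2
  Position 2 ('e'): window [2,2] length 1
  Position 3 ('d'): window [2,3] length 2 -- new best
  Position 4 ('f'): window [2,4] length 3 -- new best
  Position 5 ('d'): repeat (last at 3), move window start to 4
  Position 5 ('d'): window [4,5] length 2
  Position 6 ('h'): window [4,6] length 3
  Position 7 ('g'): window [4,7] length 4 -- new best
  Position 8 ('c'): window [4,8] length 5 -- new best
  Position 9 ('a'): window [4,9] length 6 -- new best
Longest substring with no repeats: "fdhgca" with length 6

6


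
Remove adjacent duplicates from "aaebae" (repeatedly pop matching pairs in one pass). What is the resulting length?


Input: aaebae
Stack-based adjacent duplicate removal:
  Read 'a': push. Stack: a
  Read 'a': matches stack top 'a' => pop. Stack: (empty)
  Read 'e': push. Stack: e
  Read 'b': push. Stack: eb
  Read 'a': push. Stack: eba
  Read 'e': push. Stack: ebae
Final stack: "ebae" (length 4)

4


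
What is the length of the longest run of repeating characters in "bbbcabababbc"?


Input: "bbbcabababbc"
Scanning for longest run:
  Position 1 ('b'): continues run of 'b', length=2
  Position 2 ('b'): continues run of 'b', length=3
  Position 3 ('c'): new char, reset run to 1
  Position 4 ('a'): new char, reset run to 1
  Position 5 ('b'): new char, reset run to 1
  Position 6 ('a'): new char, reset run to 1
  Position 7 ('b'): new char, reset run to 1
  Position 8 ('a'): new char, reset run to 1
  Position 9 ('b'): new char, reset run to 1
  Position 10 ('b'): continues run of 'b', length=2
  Position 11 ('c'): new char, reset run to 1
Longest run: 'b' with length 3

3


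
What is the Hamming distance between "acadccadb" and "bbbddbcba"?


Comparing "acadccadb" and "bbbddbcba" position by position:
  Position 0: 'a' vs 'b' => differ
  Position 1: 'c' vs 'b' => differ
  Position 2: 'a' vs 'b' => differ
  Position 3: 'd' vs 'd' => same
  Position 4: 'c' vs 'd' => differ
  Position 5: 'c' vs 'b' => differ
  Position 6: 'a' vs 'c' => differ
  Position 7: 'd' vs 'b' => differ
  Position 8: 'b' vs 'a' => differ
Total differences (Hamming distance): 8

8


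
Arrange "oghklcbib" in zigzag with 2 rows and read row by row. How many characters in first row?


Zigzag "oghklcbib" into 2 rows:
Placing characters:
  'o' => row 0
  'g' => row 1
  'h' => row 0
  'k' => row 1
  'l' => row 0
  'c' => row 1
  'b' => row 0
  'i' => row 1
  'b' => row 0
Rows:
  Row 0: "ohlbb"
  Row 1: "gkci"
First row length: 5

5


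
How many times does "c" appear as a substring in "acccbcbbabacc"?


Searching for "c" in "acccbcbbabacc"
Scanning each position:
  Position 0: "a" => no
  Position 1: "c" => MATCH
  Position 2: "c" => MATCH
  Position 3: "c" => MATCH
  Position 4: "b" => no
  Position 5: "c" => MATCH
  Position 6: "b" => no
  Position 7: "b" => no
  Position 8: "a" => no
  Position 9: "b" => no
  Position 10: "a" => no
  Position 11: "c" => MATCH
  Position 12: "c" => MATCH
Total occurrences: 6

6


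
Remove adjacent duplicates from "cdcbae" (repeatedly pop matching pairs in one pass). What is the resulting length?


Input: cdcbae
Stack-based adjacent duplicate removal:
  Read 'c': push. Stack: c
  Read 'd': push. Stack: cd
  Read 'c': push. Stack: cdc
  Read 'b': push. Stack: cdcb
  Read 'a': push. Stack: cdcba
  Read 'e': push. Stack: cdcbae
Final stack: "cdcbae" (length 6)

6


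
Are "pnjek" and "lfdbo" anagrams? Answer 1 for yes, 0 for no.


Strings: "pnjek", "lfdbo"
Sorted first:  ejknp
Sorted second: bdflo
Differ at position 0: 'e' vs 'b' => not anagrams

0


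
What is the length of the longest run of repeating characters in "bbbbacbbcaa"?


Input: "bbbbacbbcaa"
Scanning for longest run:
  Position 1 ('b'): continues run of 'b', length=2
  Position 2 ('b'): continues run of 'b', length=3
  Position 3 ('b'): continues run of 'b', length=4
  Position 4 ('a'): new char, reset run to 1
  Position 5 ('c'): new char, reset run to 1
  Position 6 ('b'): new char, reset run to 1
  Position 7 ('b'): continues run of 'b', length=2
  Position 8 ('c'): new char, reset run to 1
  Position 9 ('a'): new char, reset run to 1
  Position 10 ('a'): continues run of 'a', length=2
Longest run: 'b' with length 4

4


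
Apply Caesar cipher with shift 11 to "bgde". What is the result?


Caesar cipher: shift "bgde" by 11
  'b' (pos 1) + 11 = pos 12 = 'm'
  'g' (pos 6) + 11 = pos 17 = 'r'
  'd' (pos 3) + 11 = pos 14 = 'o'
  'e' (pos 4) + 11 = pos 15 = 'p'
Result: mrop

mrop


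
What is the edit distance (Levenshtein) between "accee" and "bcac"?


Computing edit distance: "accee" -> "bcac"
DP table:
           b    c    a    c
      0    1    2    3    4
  a   1    1    2    2    3
  c   2    2    1    2    2
  c   3    3    2    2    2
  e   4    4    3    3    3
  e   5    5    4    4    4
Edit distance = dp[5][4] = 4

4


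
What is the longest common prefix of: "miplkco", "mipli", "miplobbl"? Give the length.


Words: miplkco, mipli, miplobbl
  Position 0: all 'm' => match
  Position 1: all 'i' => match
  Position 2: all 'p' => match
  Position 3: all 'l' => match
  Position 4: ('k', 'i', 'o') => mismatch, stop
LCP = "mipl" (length 4)

4


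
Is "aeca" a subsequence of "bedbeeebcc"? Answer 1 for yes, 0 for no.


Check if "aeca" is a subsequence of "bedbeeebcc"
Greedy scan:
  Position 0 ('b'): no match needed
  Position 1 ('e'): no match needed
  Position 2 ('d'): no match needed
  Position 3 ('b'): no match needed
  Position 4 ('e'): no match needed
  Position 5 ('e'): no match needed
  Position 6 ('e'): no match needed
  Position 7 ('b'): no match needed
  Position 8 ('c'): no match needed
  Position 9 ('c'): no match needed
Only matched 0/4 characters => not a subsequence

0


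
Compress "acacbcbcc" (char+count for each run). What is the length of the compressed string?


Input: acacbcbcc
Runs:
  'a' x 1 => "a1"
  'c' x 1 => "c1"
  'a' x 1 => "a1"
  'c' x 1 => "c1"
  'b' x 1 => "b1"
  'c' x 1 => "c1"
  'b' x 1 => "b1"
  'c' x 2 => "c2"
Compressed: "a1c1a1c1b1c1b1c2"
Compressed length: 16

16


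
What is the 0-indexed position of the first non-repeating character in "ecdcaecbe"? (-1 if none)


Input: ecdcaecbe
Character frequencies:
  'a': 1
  'b': 1
  'c': 3
  'd': 1
  'e': 3
Scanning left to right for freq == 1:
  Position 0 ('e'): freq=3, skip
  Position 1 ('c'): freq=3, skip
  Position 2 ('d'): unique! => answer = 2

2


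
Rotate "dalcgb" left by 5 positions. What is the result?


Input: "dalcgb", rotate left by 5
First 5 characters: "dalcg"
Remaining characters: "b"
Concatenate remaining + first: "b" + "dalcg" = "bdalcg"

bdalcg


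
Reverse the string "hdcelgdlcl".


Input: hdcelgdlcl
Reading characters right to left:
  Position 9: 'l'
  Position 8: 'c'
  Position 7: 'l'
  Position 6: 'd'
  Position 5: 'g'
  Position 4: 'l'
  Position 3: 'e'
  Position 2: 'c'
  Position 1: 'd'
  Position 0: 'h'
Reversed: lcldglecdh

lcldglecdh


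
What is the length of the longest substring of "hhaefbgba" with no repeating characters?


Input: "hhaefbgba"
Sliding window (track last position of each char):
  Position 0 ('h'): window [0,0] length 1 -- new best
  Position 1 ('h'): repeat (last at 0), move window start to 1
  Position 1 ('h'): window [1,1] length 1
  Position 2 ('a'): window [1,2] length 2 -- new best
  Position 3 ('e'): window [1,3] length 3 -- new best
  Position 4 ('f'): window [1,4] length 4 -- new best
  Position 5 ('b'): window [1,5] length 5 -- new best
  Position 6 ('g'): window [1,6] length 6 -- new best
  Position 7 ('b'): repeat (last at 5), move window start to 6
  Position 7 ('b'): window [6,7] length 2
  Position 8 ('a'): window [6,8] length 3
Longest substring with no repeats: "haefbg" with length 6

6


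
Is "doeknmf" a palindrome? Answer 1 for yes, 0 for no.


Input: doeknmf
Reversed: fmnkeod
  Compare pos 0 ('d') with pos 6 ('f'): MISMATCH
  Compare pos 1 ('o') with pos 5 ('m'): MISMATCH
  Compare pos 2 ('e') with pos 4 ('n'): MISMATCH
Result: not a palindrome

0


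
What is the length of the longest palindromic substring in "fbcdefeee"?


Input: "fbcdefeee"
Checking substrings for palindromes:
  [4:7] "efe" (len 3) => palindrome
  [6:9] "eee" (len 3) => palindrome
  [6:8] "ee" (len 2) => palindrome
  [7:9] "ee" (len 2) => palindrome
Longest palindromic substring: "efe" with length 3

3
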